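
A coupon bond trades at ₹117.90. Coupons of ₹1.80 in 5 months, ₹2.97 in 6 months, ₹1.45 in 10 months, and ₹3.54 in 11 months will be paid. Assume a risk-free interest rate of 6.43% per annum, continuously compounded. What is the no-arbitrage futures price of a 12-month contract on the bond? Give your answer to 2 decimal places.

PV(coupons) I = 1.80·e^(−0.0643·5/12) + 2.97·e^(−0.0643·6/12) + 1.45·e^(−0.0643·10/12) + 3.54·e^(−0.0643·11/12)
I = 1.7524 + 2.8760 + 1.3743 + 3.3374 = 9.3401
F = (S − I)·e^(rT) = (117.90 − 9.3401) · e^(0.0643·12/12)
= 108.5599 · e^0.064300 = 108.5599 × 1.066412 = ₹115.77

₹115.77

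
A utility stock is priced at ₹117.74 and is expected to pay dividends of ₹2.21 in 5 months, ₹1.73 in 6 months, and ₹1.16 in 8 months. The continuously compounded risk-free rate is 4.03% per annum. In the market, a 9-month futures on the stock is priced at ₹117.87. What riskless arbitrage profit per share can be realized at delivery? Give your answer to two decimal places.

₹1.67 per share

PV(dividends) I = 2.21·e^(−0.0403·5/12) + 1.73·e^(−0.0403·6/12) + 1.16·e^(−0.0403·8/12) = 4.9979
Fair futures F* = (S − I)·e^(rT) = (117.74 − 4.9979)·e^0.030225 = 112.7421 × 1.030686 = 116.2017
Market ₹117.87 > fair 116.2017: forward overpriced → cash-and-carry (borrow at r, buy the stock and collect the dividends, short the forward).
Profit at T = |F_mkt − F*| = |117.87 − 116.2017| = ₹1.67 per share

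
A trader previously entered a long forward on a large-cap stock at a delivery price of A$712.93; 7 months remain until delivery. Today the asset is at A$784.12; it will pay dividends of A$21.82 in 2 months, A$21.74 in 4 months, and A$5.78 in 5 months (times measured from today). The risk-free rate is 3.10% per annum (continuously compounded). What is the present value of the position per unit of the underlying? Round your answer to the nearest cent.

A$35.04

PV(remaining dividends) I = 21.82·e^(−0.0310·2/12) + 21.74·e^(−0.0310·4/12) + 5.78·e^(−0.0310·5/12) = 48.9299
Current forward F = (S − I)·e^(rT) = (784.12 − 48.9299)·e^(0.0310·7/12) = 735.1901 × 1.018248 = 748.6058
Value (long) = (F − K)·e^(−rT) = (748.6058 − 712.93) × 0.982079 = 35.0365
Value = A$35.04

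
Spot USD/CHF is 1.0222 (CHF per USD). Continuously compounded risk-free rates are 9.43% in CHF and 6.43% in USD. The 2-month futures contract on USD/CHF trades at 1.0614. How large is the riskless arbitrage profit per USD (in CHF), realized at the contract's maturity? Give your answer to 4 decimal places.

Fair futures: F* = S·e^(carry·T), with carry = (r_CHF − r_USD) = 0.0943 − 0.0643 = 0.0300
F* = 1.0222 · e^(0.0300 × 2/12) = 1.0222 · e^0.005000 = 1.0222 × 1.005013 = 1.0273
Market 1.0614 > fair 1.0273: forward overpriced → cash-and-carry (buy spot, short the forward).
At maturity, profit = |F_mkt − F*| = |1.0614 − 1.0273| = 0.0341 per USD (in CHF)

0.0341 per USD (in CHF)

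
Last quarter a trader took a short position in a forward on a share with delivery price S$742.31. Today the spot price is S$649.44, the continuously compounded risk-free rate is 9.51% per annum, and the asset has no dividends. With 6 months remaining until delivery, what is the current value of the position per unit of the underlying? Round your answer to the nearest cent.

S$58.40

Current fair forward for the remaining 6 months: F = S·e^(r·T), r = 0.0951
F = 649.44 · e^(0.0951 × 6/12) = 649.44 × 1.048699 = 681.0671
Value of long forward = (F − K)·e^(−rT) = (681.0671 − 742.31) · e^(−0.0951·6/12)
= -61.2429 × 0.953563 = -58.40
Short position value = −(long value) = S$58.40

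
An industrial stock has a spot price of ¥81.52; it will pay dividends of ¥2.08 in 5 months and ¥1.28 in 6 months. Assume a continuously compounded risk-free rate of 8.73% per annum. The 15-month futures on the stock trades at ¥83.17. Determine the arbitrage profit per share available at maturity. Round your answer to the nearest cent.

PV(dividends) I = 2.08·e^(−0.0873·5/12) + 1.28·e^(−0.0873·6/12) = 3.2310
Fair futures F* = (S − I)·e^(rT) = (81.52 − 3.2310)·e^0.109125 = 78.2890 × 1.115302 = 87.3159
Market ¥83.17 < fair 87.3159: forward underpriced → reverse cash-and-carry (short the stock, invest proceeds at r, pay the dividends, go long the forward).
Profit at T = |F_mkt − F*| = |83.17 − 87.3159| = ¥4.15 per share

¥4.15 per share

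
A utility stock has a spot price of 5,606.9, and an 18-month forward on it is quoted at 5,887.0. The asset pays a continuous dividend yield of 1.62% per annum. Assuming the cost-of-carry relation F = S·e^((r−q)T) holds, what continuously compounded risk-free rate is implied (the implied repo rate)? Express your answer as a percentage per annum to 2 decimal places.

4.87%

From F = S·e^((r−q)T): (r − q) = ln(F/S)/T
ln(5887.0/5606.9) = ln(1.049956) = 0.048748
(r − q) = 0.048748 / (18/12) = 0.032499
r = ln(F/S)/T + q = 0.032499 + 0.0162 = 0.048699
r = 4.87%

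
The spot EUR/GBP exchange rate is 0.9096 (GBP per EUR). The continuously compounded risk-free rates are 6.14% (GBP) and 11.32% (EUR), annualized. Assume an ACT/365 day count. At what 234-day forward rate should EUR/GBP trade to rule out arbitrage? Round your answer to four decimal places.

F = S·e^((r_GBP − r_EUR)T) = 0.9096 · e^((0.0614 − 0.1132) × 234/365)
= 0.9096 · e^-0.033209 = 0.9096 × 0.967336
F = 0.8799 GBP per EUR

0.8799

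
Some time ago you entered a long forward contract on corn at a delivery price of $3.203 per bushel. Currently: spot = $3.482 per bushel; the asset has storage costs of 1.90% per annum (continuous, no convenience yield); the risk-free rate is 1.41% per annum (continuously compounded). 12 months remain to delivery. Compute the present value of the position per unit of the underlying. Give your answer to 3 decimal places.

$0.391 per bushel

Current fair forward for the remaining 12 months: F = S·e^((r + u)·T), (r + u) = 0.0141 + 0.0190 = 0.0331
F = 3.482 · e^(0.0331 × 12/12) = 3.482 × 1.033654 = 3.5992
Value of long forward = (F − K)·e^(−rT) = (3.5992 − 3.203) · e^(−0.0141·12/12)
= 0.3962 × 0.985999 = 0.391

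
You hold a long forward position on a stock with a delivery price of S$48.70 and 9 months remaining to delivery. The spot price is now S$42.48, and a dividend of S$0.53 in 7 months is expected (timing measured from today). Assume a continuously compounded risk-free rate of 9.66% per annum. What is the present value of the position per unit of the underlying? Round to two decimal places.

-S$3.32

PV(remaining dividends) I = 0.53·e^(−0.0966·7/12) = 0.5010
Current forward F = (S − I)·e^(rT) = (42.48 − 0.5010)·e^(0.0966·9/12) = 41.9790 × 1.075139 = 45.1333
Value (long) = (F − K)·e^(−rT) = (45.1333 − 48.70) × 0.930112 = -3.3174
Value = -S$3.32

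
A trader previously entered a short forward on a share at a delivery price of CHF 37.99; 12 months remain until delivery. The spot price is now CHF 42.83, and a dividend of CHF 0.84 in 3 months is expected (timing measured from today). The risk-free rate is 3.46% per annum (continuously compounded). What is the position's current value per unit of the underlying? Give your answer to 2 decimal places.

PV(remaining dividends) I = 0.84·e^(−0.0346·3/12) = 0.8328
Current forward F = (S − I)·e^(rT) = (42.83 − 0.8328)·e^(0.0346·12/12) = 41.9972 × 1.035206 = 43.4758
Value (long) = (F − K)·e^(−rT) = (43.4758 − 37.99) × 0.965992 = 5.2992
Short position value = −(long value) = -CHF 5.30

-CHF 5.30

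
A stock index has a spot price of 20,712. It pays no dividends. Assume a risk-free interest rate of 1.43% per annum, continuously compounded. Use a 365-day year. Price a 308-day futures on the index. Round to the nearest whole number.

20,963

F = S·e^(rT) = 20712 · e^(0.0143 × 308/365)
= 20712 · e^0.012067 = 20712 × 1.012140
F = 20,963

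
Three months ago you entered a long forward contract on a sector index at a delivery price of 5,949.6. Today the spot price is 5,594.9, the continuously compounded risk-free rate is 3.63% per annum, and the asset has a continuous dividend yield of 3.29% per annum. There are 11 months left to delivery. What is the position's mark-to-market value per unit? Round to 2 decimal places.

-326.20

Current fair forward for the remaining 11 months: F = S·e^((r − q)·T), (r − q) = 0.0363 − 0.0329 = 0.0034
F = 5594.9 · e^(0.0034 × 11/12) = 5594.9 × 1.00312153 = 5612.3646
Value of long forward = (F − K)·e^(−rT) = (5612.3646 − 5949.6) · e^(−0.0363·11/12)
= -337.2354 × 0.96727252 = -326.20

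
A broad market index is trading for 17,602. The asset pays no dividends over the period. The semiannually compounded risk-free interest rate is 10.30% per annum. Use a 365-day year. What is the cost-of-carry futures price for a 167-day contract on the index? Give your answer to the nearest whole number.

F = S · (1+r/2)^(2T)
= 17602 × 1.047025
F = 18,430

18,430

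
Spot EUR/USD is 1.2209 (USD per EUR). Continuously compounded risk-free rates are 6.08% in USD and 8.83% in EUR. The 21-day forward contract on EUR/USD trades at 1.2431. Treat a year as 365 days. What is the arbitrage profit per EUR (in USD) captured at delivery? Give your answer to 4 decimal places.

Fair forward: F* = S·e^(carry·T), with carry = (r_USD − r_EUR) = 0.0608 − 0.0883 = -0.0275
F* = 1.2209 · e^(-0.0275 × 21/365) = 1.2209 · e^-0.001582 = 1.2209 × 0.998419 = 1.2190
Market 1.2431 > fair 1.2190: forward overpriced → cash-and-carry (buy spot, short the forward).
At maturity, profit = |F_mkt − F*| = |1.2431 − 1.2190| = 0.0241 per EUR (in USD)

0.0241 per EUR (in USD)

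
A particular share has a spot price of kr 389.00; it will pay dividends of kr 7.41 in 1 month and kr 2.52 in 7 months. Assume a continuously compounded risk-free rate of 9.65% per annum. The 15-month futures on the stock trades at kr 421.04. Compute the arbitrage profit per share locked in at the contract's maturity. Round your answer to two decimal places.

PV(dividends) I = 7.41·e^(−0.0965·1/12) + 2.52·e^(−0.0965·7/12) = 9.7327
Fair futures F* = (S − I)·e^(rT) = (389.00 − 9.7327)·e^0.120625 = 379.2673 × 1.128202 = 427.8901
Market kr 421.04 < fair 427.8901: forward underpriced → reverse cash-and-carry (short the stock, invest proceeds at r, pay the dividends, go long the forward).
Profit at T = |F_mkt − F*| = |421.04 − 427.8901| = kr 6.85 per share

kr 6.85 per share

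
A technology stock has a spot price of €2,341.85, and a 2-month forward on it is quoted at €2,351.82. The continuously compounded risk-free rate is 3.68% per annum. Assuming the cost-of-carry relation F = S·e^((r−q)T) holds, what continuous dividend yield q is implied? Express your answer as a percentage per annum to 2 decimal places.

From F = S·e^((r−q)T): (r − q) = ln(F/S)/T
ln(2351.82/2341.85) = ln(1.004257) = 0.004248
(r − q) = 0.004248 / (2/12) = 0.025488
q = r − ln(F/S)/T = 0.0368 − 0.025488 = 0.011312
q = 1.13%

1.13%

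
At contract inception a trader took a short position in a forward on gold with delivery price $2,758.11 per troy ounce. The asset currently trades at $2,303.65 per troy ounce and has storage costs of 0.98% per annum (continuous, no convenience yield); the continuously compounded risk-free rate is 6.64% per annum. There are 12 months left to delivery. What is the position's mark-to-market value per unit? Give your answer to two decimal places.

$254.58 per troy ounce

Current fair forward for the remaining 12 months: F = S·e^((r + u)·T), (r + u) = 0.0664 + 0.0098 = 0.0762
F = 2303.65 · e^(0.0762 × 12/12) = 2303.65 × 1.07917839 = 2486.0493
Value of long forward = (F − K)·e^(−rT) = (2486.0493 − 2758.11) · e^(−0.0664·12/12)
= -272.0607 × 0.93575649 = -254.58
Short position value = −(long value) = $254.58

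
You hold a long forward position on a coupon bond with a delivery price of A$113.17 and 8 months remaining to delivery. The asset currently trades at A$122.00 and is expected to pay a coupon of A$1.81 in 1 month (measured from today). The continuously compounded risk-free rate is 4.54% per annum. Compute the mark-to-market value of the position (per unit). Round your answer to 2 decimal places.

PV(remaining coupons) I = 1.81·e^(−0.0454·1/12) = 1.8032
Current forward F = (S − I)·e^(rT) = (122.00 − 1.8032)·e^(0.0454·8/12) = 120.1968 × 1.030729 = 123.8903
Value (long) = (F − K)·e^(−rT) = (123.8903 − 113.17) × 0.970187 = 10.4007
Value = A$10.40

A$10.40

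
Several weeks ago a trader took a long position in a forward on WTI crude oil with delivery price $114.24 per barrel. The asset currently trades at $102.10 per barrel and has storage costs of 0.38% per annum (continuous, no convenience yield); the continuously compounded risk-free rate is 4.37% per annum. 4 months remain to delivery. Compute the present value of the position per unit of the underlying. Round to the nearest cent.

Current fair forward for the remaining 4 months: F = S·e^((r + u)·T), (r + u) = 0.0437 + 0.0038 = 0.0475
F = 102.10 · e^(0.0475 × 4/12) = 102.10 × 1.015959 = 103.7294
Value of long forward = (F − K)·e^(−rT) = (103.7294 − 114.24) · e^(−0.0437·4/12)
= -10.5106 × 0.985539 = -10.36

-$10.36 per barrel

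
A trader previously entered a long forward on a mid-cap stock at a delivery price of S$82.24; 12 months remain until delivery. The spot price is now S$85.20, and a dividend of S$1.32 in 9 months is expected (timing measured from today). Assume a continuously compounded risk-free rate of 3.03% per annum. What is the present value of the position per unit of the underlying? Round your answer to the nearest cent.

PV(remaining dividends) I = 1.32·e^(−0.0303·9/12) = 1.2903
Current forward F = (S − I)·e^(rT) = (85.20 − 1.2903)·e^(0.0303·12/12) = 83.9097 × 1.030764 = 86.4911
Value (long) = (F − K)·e^(−rT) = (86.4911 − 82.24) × 0.970154 = 4.1242
Value = S$4.12

S$4.12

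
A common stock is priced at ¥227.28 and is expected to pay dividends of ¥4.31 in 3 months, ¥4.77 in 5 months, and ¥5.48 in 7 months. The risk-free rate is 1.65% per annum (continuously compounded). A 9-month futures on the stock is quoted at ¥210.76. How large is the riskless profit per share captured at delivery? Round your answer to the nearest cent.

PV(dividends) I = 4.31·e^(−0.0165·3/12) + 4.77·e^(−0.0165·5/12) + 5.48·e^(−0.0165·7/12) = 14.4571
Fair futures F* = (S − I)·e^(rT) = (227.28 − 14.4571)·e^0.012375 = 212.8229 × 1.012452 = 215.4730
Market ¥210.76 < fair 215.4730: forward underpriced → reverse cash-and-carry (short the stock, invest proceeds at r, pay the dividends, go long the forward).
Profit at T = |F_mkt − F*| = |210.76 − 215.4730| = ¥4.71 per share

¥4.71 per share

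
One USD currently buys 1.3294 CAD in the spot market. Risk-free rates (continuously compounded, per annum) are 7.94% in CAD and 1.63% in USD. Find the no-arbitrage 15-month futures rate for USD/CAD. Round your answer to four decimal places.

F = S·e^((r_CAD − r_USD)T) = 1.3294 · e^((0.0794 − 0.0163) × 15/12)
= 1.3294 · e^0.078875 = 1.3294 × 1.082069
F = 1.4385 CAD per USD

1.4385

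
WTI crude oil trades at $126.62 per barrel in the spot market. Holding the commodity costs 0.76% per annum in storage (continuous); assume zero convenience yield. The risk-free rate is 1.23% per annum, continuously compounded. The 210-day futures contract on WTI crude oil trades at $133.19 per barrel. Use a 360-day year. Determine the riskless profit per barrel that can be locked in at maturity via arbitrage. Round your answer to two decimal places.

Fair futures: F* = S·e^(carry·T), with carry = (r + u) = 0.0123 + 0.0076 = 0.0199
F* = 126.62 · e^(0.0199 × 210/360) = 126.62 · e^0.011608 = 126.62 × 1.011676 = $128.0984
Market $133.19 > fair $128.0984: forward overpriced → cash-and-carry (buy spot, short the forward).
At maturity, profit = |F_mkt − F*| = |133.19 − 128.0984| = $5.09 per barrel

$5.09 per barrel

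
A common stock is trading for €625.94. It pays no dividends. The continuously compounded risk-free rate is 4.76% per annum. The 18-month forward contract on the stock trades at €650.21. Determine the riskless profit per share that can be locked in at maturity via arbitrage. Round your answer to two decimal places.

€22.06 per share

Fair forward: F* = S·e^(carry·T), with carry = r = 0.0476
F* = 625.94 · e^(0.0476 × 18/12) = 625.94 · e^0.071400 = 625.94 × 1.074011 = €672.2664
Market €650.21 < fair €672.2664: forward underpriced → reverse cash-and-carry (short spot, go long the forward).
At maturity, profit = |F_mkt − F*| = |650.21 − 672.2664| = €22.06 per share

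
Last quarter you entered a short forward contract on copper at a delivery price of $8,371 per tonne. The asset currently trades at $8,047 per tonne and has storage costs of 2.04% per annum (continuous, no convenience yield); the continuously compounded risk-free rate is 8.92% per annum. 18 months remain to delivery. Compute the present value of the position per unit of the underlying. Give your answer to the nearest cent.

-$974.39 per tonne

Current fair forward for the remaining 18 months: F = S·e^((r + u)·T), (r + u) = 0.0892 + 0.0204 = 0.1096
F = 8047 · e^(0.1096 × 18/12) = 8047 × 1.17868570 = 9484.8838
Value of long forward = (F − K)·e^(−rT) = (9484.8838 − 8371) · e^(−0.0892·18/12)
= 1113.8838 × 0.87476500 = 974.39
Short position value = −(long value) = -$974.39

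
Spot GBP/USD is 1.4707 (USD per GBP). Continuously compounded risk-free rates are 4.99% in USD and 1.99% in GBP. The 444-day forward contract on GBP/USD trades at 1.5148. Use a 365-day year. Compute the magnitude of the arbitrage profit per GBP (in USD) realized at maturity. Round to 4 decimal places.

Fair forward: F* = S·e^(carry·T), with carry = (r_USD − r_GBP) = 0.0499 − 0.0199 = 0.0300
F* = 1.4707 · e^(0.0300 × 444/365) = 1.4707 · e^0.036493 = 1.4707 × 1.037167 = 1.5254
Market 1.5148 < fair 1.5254: forward underpriced → reverse cash-and-carry (short spot, go long the forward).
At maturity, profit = |F_mkt − F*| = |1.5148 − 1.5254| = 0.0106 per GBP (in USD)

0.0106 per GBP (in USD)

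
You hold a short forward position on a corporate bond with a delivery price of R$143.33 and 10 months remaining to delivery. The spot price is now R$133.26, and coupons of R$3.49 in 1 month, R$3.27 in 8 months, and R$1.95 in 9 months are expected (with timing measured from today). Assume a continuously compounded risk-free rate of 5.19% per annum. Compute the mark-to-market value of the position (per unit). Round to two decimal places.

PV(remaining coupons) I = 3.49·e^(−0.0519·1/12) + 3.27·e^(−0.0519·8/12) + 1.95·e^(−0.0519·9/12) = 8.5093
Current forward F = (S − I)·e^(rT) = (133.26 − 8.5093)·e^(0.0519·10/12) = 124.7507 × 1.044199 = 130.2646
Value (long) = (F − K)·e^(−rT) = (130.2646 − 143.33) × 0.957672 = -12.5124
Short position value = −(long value) = R$12.51

R$12.51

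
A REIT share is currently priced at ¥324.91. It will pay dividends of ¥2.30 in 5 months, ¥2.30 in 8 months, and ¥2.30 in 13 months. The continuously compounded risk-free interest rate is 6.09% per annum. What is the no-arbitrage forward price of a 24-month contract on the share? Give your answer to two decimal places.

¥359.54

PV(dividends) I = 2.30·e^(−0.0609·5/12) + 2.30·e^(−0.0609·8/12) + 2.30·e^(−0.0609·13/12)
I = 2.2424 + 2.2085 + 2.1532 = 6.6041
F = (S − I)·e^(rT) = (324.91 − 6.6041) · e^(0.0609·24/12)
= 318.3059 · e^0.121800 = 318.3059 × 1.129528 = ¥359.54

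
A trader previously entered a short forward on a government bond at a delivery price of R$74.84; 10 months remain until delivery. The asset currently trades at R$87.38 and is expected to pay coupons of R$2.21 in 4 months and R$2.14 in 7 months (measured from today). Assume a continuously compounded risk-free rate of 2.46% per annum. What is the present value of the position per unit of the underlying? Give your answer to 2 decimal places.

PV(remaining coupons) I = 2.21·e^(−0.0246·4/12) + 2.14·e^(−0.0246·7/12) = 4.3015
Current forward F = (S − I)·e^(rT) = (87.38 − 4.3015)·e^(0.0246·10/12) = 83.0785 × 1.020712 = 84.7992
Value (long) = (F − K)·e^(−rT) = (84.7992 − 74.84) × 0.979709 = 9.7571
Short position value = −(long value) = -R$9.76

-R$9.76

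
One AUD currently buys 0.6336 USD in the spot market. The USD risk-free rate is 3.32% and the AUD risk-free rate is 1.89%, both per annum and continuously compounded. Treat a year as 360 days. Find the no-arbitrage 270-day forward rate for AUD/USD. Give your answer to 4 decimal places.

0.6404

F = S·e^((r_USD − r_AUD)T) = 0.6336 · e^((0.0332 − 0.0189) × 270/360)
= 0.6336 · e^0.010725 = 0.6336 × 1.010783
F = 0.6404 USD per AUD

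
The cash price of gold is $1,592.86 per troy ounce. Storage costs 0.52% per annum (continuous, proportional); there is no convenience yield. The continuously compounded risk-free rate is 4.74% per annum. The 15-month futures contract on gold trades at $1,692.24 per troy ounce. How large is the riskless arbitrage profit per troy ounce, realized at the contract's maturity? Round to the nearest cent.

$8.87 per troy ounce

Fair futures: F* = S·e^(carry·T), with carry = (r + u) = 0.0474 + 0.0052 = 0.0526
F* = 1592.86 · e^(0.0526 × 15/12) = 1592.86 · e^0.06575000 = 1592.86 × 1.06795969 = $1701.1103
Market $1692.24 < fair $1701.1103: forward underpriced → reverse cash-and-carry (short spot, go long the forward).
At maturity, profit = |F_mkt − F*| = |1692.24 − 1701.1103| = $8.87 per troy ounce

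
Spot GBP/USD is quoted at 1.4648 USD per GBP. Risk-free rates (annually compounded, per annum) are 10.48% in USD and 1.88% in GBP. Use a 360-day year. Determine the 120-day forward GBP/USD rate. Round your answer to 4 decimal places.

1.5049

By covered interest parity, F = S · (1+r_USD)^T / (1+r_GBP)^T
= 1.4648 × 1.033779 / 1.006228 = 1.4648 × 1.027380
F = 1.5049 USD per GBP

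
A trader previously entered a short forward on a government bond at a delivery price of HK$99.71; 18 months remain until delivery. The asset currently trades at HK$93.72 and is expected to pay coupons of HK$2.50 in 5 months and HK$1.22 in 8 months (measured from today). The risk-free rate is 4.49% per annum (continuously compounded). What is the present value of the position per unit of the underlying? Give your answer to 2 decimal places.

HK$3.13

PV(remaining coupons) I = 2.50·e^(−0.0449·5/12) + 1.22·e^(−0.0449·8/12) = 3.6377
Current forward F = (S − I)·e^(rT) = (93.72 − 3.6377)·e^(0.0449·18/12) = 90.0823 × 1.069670 = 96.3583
Value (long) = (F − K)·e^(−rT) = (96.3583 − 99.71) × 0.934868 = -3.1334
Short position value = −(long value) = HK$3.13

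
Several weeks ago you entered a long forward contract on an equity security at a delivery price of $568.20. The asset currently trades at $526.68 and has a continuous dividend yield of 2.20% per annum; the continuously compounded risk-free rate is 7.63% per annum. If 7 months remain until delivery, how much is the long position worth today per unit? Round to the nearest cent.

Current fair forward for the remaining 7 months: F = S·e^((r − q)·T), (r − q) = 0.0763 − 0.0220 = 0.0543
F = 526.68 · e^(0.0543 × 7/12) = 526.68 × 1.032182 = 543.6296
Value of long forward = (F − K)·e^(−rT) = (543.6296 − 568.20) · e^(−0.0763·7/12)
= -24.5704 × 0.956468 = -23.50

-$23.50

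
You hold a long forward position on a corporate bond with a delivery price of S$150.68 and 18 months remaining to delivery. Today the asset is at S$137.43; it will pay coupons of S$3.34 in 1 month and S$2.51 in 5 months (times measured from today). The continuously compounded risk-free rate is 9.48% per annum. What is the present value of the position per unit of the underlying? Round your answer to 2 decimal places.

PV(remaining coupons) I = 3.34·e^(−0.0948·1/12) + 2.51·e^(−0.0948·5/12) = 5.7265
Current forward F = (S − I)·e^(rT) = (137.43 − 5.7265)·e^(0.0948·18/12) = 131.7035 × 1.152807 = 151.8287
Value (long) = (F − K)·e^(−rT) = (151.8287 − 150.68) × 0.867448 = 0.9964
Value = S$1.00

S$1.00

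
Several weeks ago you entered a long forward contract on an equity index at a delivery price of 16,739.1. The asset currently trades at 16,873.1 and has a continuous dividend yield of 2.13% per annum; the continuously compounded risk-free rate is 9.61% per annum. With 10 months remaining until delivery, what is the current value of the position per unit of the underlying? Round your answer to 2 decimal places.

1125.40

Current fair forward for the remaining 10 months: F = S·e^((r − q)·T), (r − q) = 0.0961 − 0.0213 = 0.0748
F = 16873.1 · e^(0.0748 × 10/12) = 16873.1 × 1.06431706 = 17958.3282
Value of long forward = (F − K)·e^(−rT) = (17958.3282 − 16739.1) · e^(−0.0961·10/12)
= 1219.2282 × 0.92303942 = 1125.40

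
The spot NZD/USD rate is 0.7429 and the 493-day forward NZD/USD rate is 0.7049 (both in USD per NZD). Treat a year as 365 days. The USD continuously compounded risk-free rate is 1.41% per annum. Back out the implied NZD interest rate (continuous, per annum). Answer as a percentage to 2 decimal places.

F = S·e^((r_USD − r_NZD)T) ⇒ r_NZD = r_USD − ln(F/S)/T
ln(0.7049/0.7429) = -0.052505; /(493/365) = -0.038873
r_NZD = 0.0141 + 0.038873 = 0.052973
r_NZD = 5.30%

5.30%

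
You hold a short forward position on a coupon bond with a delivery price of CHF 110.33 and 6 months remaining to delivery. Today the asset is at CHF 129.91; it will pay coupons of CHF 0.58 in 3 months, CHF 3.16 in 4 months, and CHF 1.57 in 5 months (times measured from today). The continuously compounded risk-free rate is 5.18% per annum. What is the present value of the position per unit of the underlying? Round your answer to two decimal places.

PV(remaining coupons) I = 0.58·e^(−0.0518·3/12) + 3.16·e^(−0.0518·4/12) + 1.57·e^(−0.0518·5/12) = 5.2149
Current forward F = (S − I)·e^(rT) = (129.91 − 5.2149)·e^(0.0518·6/12) = 124.6951 × 1.026238 = 127.9669
Value (long) = (F − K)·e^(−rT) = (127.9669 − 110.33) × 0.974433 = 17.1860
Short position value = −(long value) = -CHF 17.19

-CHF 17.19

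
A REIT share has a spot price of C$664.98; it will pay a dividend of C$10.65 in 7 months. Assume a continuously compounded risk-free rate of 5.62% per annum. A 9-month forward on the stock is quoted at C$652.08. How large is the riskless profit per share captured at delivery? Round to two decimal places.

C$30.78 per share

PV(dividends) I = 10.65·e^(−0.0562·7/12) = 10.3065
Fair forward F* = (S − I)·e^(rT) = (664.98 − 10.3065)·e^0.042150 = 654.6735 × 1.043051 = 682.8578
Market C$652.08 < fair 682.8578: forward underpriced → reverse cash-and-carry (short the stock, invest proceeds at r, pay the dividends, go long the forward).
Profit at T = |F_mkt − F*| = |652.08 − 682.8578| = C$30.78 per share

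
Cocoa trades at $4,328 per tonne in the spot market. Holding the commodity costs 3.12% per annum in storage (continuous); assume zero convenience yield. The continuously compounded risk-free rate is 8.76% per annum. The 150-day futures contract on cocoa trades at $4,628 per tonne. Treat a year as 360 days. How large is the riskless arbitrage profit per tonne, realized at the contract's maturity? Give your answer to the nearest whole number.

Fair futures: F* = S·e^(carry·T), with carry = (r + u) = 0.0876 + 0.0312 = 0.1188
F* = 4328 · e^(0.1188 × 150/360) = 4328 · e^0.049500 = 4328 × 1.050746 = $4547.6287
Market $4628 > fair $4547.6287: forward overpriced → cash-and-carry (buy spot, short the forward).
At maturity, profit = |F_mkt − F*| = |4628 − 4547.6287| = $80 per tonne

$80 per tonne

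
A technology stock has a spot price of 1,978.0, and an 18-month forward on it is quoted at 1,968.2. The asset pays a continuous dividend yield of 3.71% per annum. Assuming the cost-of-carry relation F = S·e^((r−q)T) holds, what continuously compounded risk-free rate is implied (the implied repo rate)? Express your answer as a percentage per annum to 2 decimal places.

From F = S·e^((r−q)T): (r − q) = ln(F/S)/T
ln(1968.2/1978.0) = ln(0.995046) = -0.004966
(r − q) = -0.004966 / (18/12) = -0.003311
r = ln(F/S)/T + q = -0.003311 + 0.0371 = 0.033789
r = 3.38%

3.38%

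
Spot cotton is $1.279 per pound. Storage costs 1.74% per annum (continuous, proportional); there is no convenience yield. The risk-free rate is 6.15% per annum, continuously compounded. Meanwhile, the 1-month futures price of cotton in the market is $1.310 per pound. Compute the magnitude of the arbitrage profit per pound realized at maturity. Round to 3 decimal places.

$0.023 per pound

Fair futures: F* = S·e^(carry·T), with carry = (r + u) = 0.0615 + 0.0174 = 0.0789
F* = 1.279 · e^(0.0789 × 1/12) = 1.279 · e^0.006575 = 1.279 × 1.006597 = $1.2874
Market $1.310 > fair $1.2874: forward overpriced → cash-and-carry (buy spot, short the forward).
At maturity, profit = |F_mkt − F*| = |1.310 − 1.2874| = $0.023 per pound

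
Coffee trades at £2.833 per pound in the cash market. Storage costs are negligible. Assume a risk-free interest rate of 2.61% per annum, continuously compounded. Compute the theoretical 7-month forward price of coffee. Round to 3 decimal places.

F = S·e^(rT) = 2.833 · e^(0.0261 × 7/12) = 2.833 · e^0.015225
= 2.833 × 1.015341 = £2.876 per pound

£2.876 per pound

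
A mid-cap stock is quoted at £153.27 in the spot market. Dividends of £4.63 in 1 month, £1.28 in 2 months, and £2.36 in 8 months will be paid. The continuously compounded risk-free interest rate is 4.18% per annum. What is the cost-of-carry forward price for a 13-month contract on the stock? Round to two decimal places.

PV(dividends) I = 4.63·e^(−0.0418·1/12) + 1.28·e^(−0.0418·2/12) + 2.36·e^(−0.0418·8/12)
I = 4.6139 + 1.2711 + 2.2951 = 8.1801
F = (S − I)·e^(rT) = (153.27 − 8.1801) · e^(0.0418·13/12)
= 145.0899 · e^0.045283 = 145.0899 × 1.046324 = £151.81

£151.81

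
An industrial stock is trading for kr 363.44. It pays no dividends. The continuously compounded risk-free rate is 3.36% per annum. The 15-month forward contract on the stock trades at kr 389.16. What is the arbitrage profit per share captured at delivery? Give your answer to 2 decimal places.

Fair forward: F* = S·e^(carry·T), with carry = r = 0.0336
F* = 363.44 · e^(0.0336 × 15/12) = 363.44 · e^0.042000 = 363.44 × 1.042894 = kr 379.0294
Market kr 389.16 > fair kr 379.0294: forward overpriced → cash-and-carry (buy spot, short the forward).
At maturity, profit = |F_mkt − F*| = |389.16 − 379.0294| = kr 10.13 per share

kr 10.13 per share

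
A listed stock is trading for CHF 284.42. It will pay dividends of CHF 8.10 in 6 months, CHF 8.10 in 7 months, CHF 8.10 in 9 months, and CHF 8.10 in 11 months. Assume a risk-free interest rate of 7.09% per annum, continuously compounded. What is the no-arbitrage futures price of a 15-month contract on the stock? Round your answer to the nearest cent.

CHF 277.06

PV(dividends) I = 8.10·e^(−0.0709·6/12) + 8.10·e^(−0.0709·7/12) + 8.10·e^(−0.0709·9/12) + 8.10·e^(−0.0709·11/12)
I = 7.8179 + 7.7718 + 7.6805 + 7.5903 = 30.8605
F = (S − I)·e^(rT) = (284.42 − 30.8605) · e^(0.0709·15/12)
= 253.5595 · e^0.088625 = 253.5595 × 1.092671 = CHF 277.06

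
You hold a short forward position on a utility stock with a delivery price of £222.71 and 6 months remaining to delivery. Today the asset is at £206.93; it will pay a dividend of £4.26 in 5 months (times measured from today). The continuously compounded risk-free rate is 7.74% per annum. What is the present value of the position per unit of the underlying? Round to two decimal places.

£11.45

PV(remaining dividends) I = 4.26·e^(−0.0774·5/12) = 4.1248
Current forward F = (S − I)·e^(rT) = (206.93 − 4.1248)·e^(0.0774·6/12) = 202.8052 × 1.039459 = 210.8077
Value (long) = (F − K)·e^(−rT) = (210.8077 − 222.71) × 0.962039 = -11.4505
Short position value = −(long value) = £11.45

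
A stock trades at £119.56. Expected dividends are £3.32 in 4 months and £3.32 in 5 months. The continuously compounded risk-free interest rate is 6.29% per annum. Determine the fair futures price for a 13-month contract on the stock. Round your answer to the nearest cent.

PV(dividends) I = 3.32·e^(−0.0629·4/12) + 3.32·e^(−0.0629·5/12)
I = 3.2511 + 3.2341 = 6.4852
F = (S − I)·e^(rT) = (119.56 − 6.4852) · e^(0.0629·13/12)
= 113.0748 · e^0.068142 = 113.0748 × 1.070517 = £121.05

£121.05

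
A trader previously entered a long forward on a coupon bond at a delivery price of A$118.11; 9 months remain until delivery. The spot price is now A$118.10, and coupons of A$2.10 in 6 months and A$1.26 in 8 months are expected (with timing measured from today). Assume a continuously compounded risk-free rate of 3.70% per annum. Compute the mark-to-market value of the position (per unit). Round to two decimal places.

-A$0.07

PV(remaining coupons) I = 2.10·e^(−0.0370·6/12) + 1.26·e^(−0.0370·8/12) = 3.2908
Current forward F = (S − I)·e^(rT) = (118.10 − 3.2908)·e^(0.0370·9/12) = 114.8092 × 1.028139 = 118.0398
Value (long) = (F − K)·e^(−rT) = (118.0398 − 118.11) × 0.972631 = -0.0683
Value = -A$0.07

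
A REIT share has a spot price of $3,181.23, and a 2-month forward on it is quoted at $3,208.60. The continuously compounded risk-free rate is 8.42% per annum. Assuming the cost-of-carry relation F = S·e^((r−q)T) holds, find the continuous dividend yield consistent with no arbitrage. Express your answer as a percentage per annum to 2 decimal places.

3.28%

From F = S·e^((r−q)T): (r − q) = ln(F/S)/T
ln(3208.60/3181.23) = ln(1.008604) = 0.008567
(r − q) = 0.008567 / (2/12) = 0.051402
q = r − ln(F/S)/T = 0.0842 − 0.051402 = 0.032798
q = 3.28%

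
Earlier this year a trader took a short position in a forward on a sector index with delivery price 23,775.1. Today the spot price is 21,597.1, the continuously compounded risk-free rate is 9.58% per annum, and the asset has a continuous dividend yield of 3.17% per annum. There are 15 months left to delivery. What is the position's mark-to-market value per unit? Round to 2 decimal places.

333.85

Current fair forward for the remaining 15 months: F = S·e^((r − q)·T), (r − q) = 0.0958 − 0.0317 = 0.0641
F = 21597.1 · e^(0.0641 × 15/12) = 21597.1 × 1.08342249 = 23398.7839
Value of long forward = (F − K)·e^(−rT) = (23398.7839 − 23775.1) · e^(−0.0958·15/12)
= -376.3161 × 0.88714219 = -333.85
Short position value = −(long value) = 333.85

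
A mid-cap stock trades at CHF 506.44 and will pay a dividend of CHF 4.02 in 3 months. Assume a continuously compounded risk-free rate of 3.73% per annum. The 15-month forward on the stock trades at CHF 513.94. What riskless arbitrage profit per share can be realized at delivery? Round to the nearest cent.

CHF 12.50 per share

PV(dividends) I = 4.02·e^(−0.0373·3/12) = 3.9827
Fair forward F* = (S − I)·e^(rT) = (506.44 − 3.9827)·e^0.046625 = 502.4573 × 1.047729 = 526.4391
Market CHF 513.94 < fair 526.4391: forward underpriced → reverse cash-and-carry (short the stock, invest proceeds at r, pay the dividends, go long the forward).
Profit at T = |F_mkt − F*| = |513.94 − 526.4391| = CHF 12.50 per share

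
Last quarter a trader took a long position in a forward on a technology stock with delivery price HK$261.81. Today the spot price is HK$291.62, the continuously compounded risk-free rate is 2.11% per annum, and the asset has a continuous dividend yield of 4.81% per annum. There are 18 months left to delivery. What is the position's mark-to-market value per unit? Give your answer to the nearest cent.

HK$17.67

Current fair forward for the remaining 18 months: F = S·e^((r − q)·T), (r − q) = 0.0211 − 0.0481 = -0.0270
F = 291.62 · e^(-0.0270 × 18/12) = 291.62 × 0.960309 = 280.0453
Value of long forward = (F − K)·e^(−rT) = (280.0453 − 261.81) · e^(−0.0211·18/12)
= 18.2353 × 0.968846 = 17.67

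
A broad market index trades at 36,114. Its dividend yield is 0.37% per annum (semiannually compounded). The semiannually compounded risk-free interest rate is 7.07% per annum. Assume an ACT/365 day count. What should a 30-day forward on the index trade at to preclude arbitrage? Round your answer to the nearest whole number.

36,310

F = S · (1+r/2)^(2T) / (1+q/2)^(2T)
= 36114 × 1.005727 / 1.000304 = 36114 × 1.005421
F = 36,310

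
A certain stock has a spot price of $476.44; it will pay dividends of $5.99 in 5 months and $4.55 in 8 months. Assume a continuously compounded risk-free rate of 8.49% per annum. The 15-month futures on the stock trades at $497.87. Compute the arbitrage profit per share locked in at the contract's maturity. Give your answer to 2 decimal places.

$20.70 per share

PV(dividends) I = 5.99·e^(−0.0849·5/12) + 4.55·e^(−0.0849·8/12) = 10.0814
Fair futures F* = (S − I)·e^(rT) = (476.44 − 10.0814)·e^0.106125 = 466.3586 × 1.111961 = 518.5726
Market $497.87 < fair 518.5726: forward underpriced → reverse cash-and-carry (short the stock, invest proceeds at r, pay the dividends, go long the forward).
Profit at T = |F_mkt − F*| = |497.87 − 518.5726| = $20.70 per share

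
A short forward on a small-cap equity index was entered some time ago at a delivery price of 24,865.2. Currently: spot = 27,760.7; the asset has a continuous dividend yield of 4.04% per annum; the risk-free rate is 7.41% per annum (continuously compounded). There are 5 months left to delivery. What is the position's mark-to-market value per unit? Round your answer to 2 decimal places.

-3188.09

Current fair forward for the remaining 5 months: F = S·e^((r − q)·T), (r − q) = 0.0741 − 0.0404 = 0.0337
F = 27760.7 · e^(0.0337 × 5/12) = 27760.7 × 1.01414071 = 28153.2560
Value of long forward = (F − K)·e^(−rT) = (28153.2560 − 24865.2) · e^(−0.0741·5/12)
= 3288.0560 × 0.96959677 = 3188.09
Short position value = −(long value) = -3188.09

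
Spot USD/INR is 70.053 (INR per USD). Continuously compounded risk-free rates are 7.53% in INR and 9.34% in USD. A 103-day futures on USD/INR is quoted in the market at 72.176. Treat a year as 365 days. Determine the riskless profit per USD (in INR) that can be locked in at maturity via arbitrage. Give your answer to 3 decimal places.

2.480 per USD (in INR)

Fair futures: F* = S·e^(carry·T), with carry = (r_INR − r_USD) = 0.0753 − 0.0934 = -0.0181
F* = 70.053 · e^(-0.0181 × 103/365) = 70.053 · e^-0.005108 = 70.053 × 0.994905 = 69.6961
Market 72.176 > fair 69.6961: forward overpriced → cash-and-carry (buy spot, short the forward).
At maturity, profit = |F_mkt − F*| = |72.176 − 69.6961| = 2.480 per USD (in INR)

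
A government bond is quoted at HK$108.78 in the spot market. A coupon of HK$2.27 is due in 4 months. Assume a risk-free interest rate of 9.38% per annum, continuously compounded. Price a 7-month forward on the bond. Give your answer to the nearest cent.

HK$112.57

PV(coupons) I = 2.27·e^(−0.0938·4/12)
I = 2.2001
F = (S − I)·e^(rT) = (108.78 − 2.2001) · e^(0.0938·7/12)
= 106.5799 · e^0.054717 = 106.5799 × 1.056242 = HK$112.57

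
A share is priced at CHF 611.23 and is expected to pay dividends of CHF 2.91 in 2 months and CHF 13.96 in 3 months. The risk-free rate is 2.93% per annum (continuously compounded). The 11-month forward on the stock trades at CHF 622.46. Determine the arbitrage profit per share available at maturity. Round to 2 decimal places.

PV(dividends) I = 2.91·e^(−0.0293·2/12) + 13.96·e^(−0.0293·3/12) = 16.7539
Fair forward F* = (S − I)·e^(rT) = (611.23 − 16.7539)·e^0.026858 = 594.4761 × 1.027222 = 610.6589
Market CHF 622.46 > fair 610.6589: forward overpriced → cash-and-carry (borrow at r, buy the stock and collect the dividends, short the forward).
Profit at T = |F_mkt − F*| = |622.46 − 610.6589| = CHF 11.80 per share

CHF 11.80 per share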